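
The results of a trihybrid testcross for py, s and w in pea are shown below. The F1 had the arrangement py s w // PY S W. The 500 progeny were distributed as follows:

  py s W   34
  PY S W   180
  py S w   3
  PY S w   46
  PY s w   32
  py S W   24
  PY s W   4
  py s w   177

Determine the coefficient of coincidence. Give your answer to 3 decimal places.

The two rarest classes, py S w and PY s W, are the double crossovers. Comparing them with the parentals, only the s allele has switched, so s is the middle locus and the order is w – s – py.
w–s: (80 + 7)/500 = 0.1740; s–py: (56 + 7)/500 = 0.1260.
Expected DCO frequency = 0.1740 × 0.1260 ≈ 0.02192; observed = 7/500 ≈ 0.01400.
Coefficient of coincidence = 0.01400/0.02192 ≈ 0.639.

0.639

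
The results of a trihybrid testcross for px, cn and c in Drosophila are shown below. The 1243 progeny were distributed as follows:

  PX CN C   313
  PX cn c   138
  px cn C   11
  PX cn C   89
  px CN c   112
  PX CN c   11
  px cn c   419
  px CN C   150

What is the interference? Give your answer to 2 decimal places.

0.60

The two most frequent reciprocal classes, PX CN C and px cn c, are the parental types, so the F1 was PX CN C / px cn c.
The two rarest classes, PX CN c and px cn C, are the double crossovers. Comparing them with the parentals, only the c allele has switched, so c is the middle locus and the order is px – c – cn.
px–c: (288 + 22)/1243 = 0.2494; c–cn: (201 + 22)/1243 = 0.1794.
Expected DCO frequency = 0.2494 × 0.1794 ≈ 0.04474; observed = 22/1243 ≈ 0.01770.
Coefficient of coincidence = 0.01770/0.04474 ≈ 0.40; interference = 1 − 0.40 = 0.60.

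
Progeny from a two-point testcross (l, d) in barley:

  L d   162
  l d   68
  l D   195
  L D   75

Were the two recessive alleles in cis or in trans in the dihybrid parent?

trans

The two most frequent classes are L d (162) and l D (195); these are the parental (non-recombinant) types.
So the F1 carried L d on one chromosome and l D on the other — the recessive alleles are on opposite chromosomes (trans / repulsion).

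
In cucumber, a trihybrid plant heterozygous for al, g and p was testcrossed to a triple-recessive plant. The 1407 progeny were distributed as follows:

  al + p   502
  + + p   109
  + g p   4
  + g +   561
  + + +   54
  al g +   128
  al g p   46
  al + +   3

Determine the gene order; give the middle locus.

p

The two most frequent reciprocal classes, + g + and al + p, are the parental types, so the F1 was + g + / al + p.
The two rarest classes, + g p and al + +, are the double crossovers. Comparing them with the parentals, only the p allele has switched, so p is the middle locus and the order is al – p – g.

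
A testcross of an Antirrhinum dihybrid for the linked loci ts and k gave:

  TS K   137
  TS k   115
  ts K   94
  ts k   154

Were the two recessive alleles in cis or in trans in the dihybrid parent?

The two most frequent classes are TS K (137) and ts k (154); these are the parental (non-recombinant) types.
So the F1 carried TS K on one chromosome and ts k on the other — the recessive alleles are on the same chromosome (cis / coupling).

cis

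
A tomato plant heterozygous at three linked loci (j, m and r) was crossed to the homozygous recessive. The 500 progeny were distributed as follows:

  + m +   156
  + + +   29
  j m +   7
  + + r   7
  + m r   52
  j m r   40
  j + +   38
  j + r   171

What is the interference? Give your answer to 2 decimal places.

0.19

The two most frequent reciprocal classes, j + r and + m +, are the parental types, so the F1 was j + r / + m +.
The two rarest classes, + + r and j m +, are the double crossovers. Comparing them with the parentals, only the j allele has switched, so j is the middle locus and the order is m – j – r.
m–j: (69 + 14)/500 = 0.1660; j–r: (90 + 14)/500 = 0.2080.
Expected DCO frequency = 0.1660 × 0.2080 ≈ 0.03453; observed = 14/500 ≈ 0.02800.
Coefficient of coincidence = 0.02800/0.03453 ≈ 0.81; interference = 1 − 0.81 = 0.19.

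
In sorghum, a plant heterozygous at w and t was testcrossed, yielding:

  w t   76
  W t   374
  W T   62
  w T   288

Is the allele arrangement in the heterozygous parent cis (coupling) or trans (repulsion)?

trans

The two most frequent classes are W t (374) and w T (288); these are the parental (non-recombinant) types.
So the F1 carried W t on one chromosome and w T on the other — the recessive alleles are on opposite chromosomes (trans / repulsion).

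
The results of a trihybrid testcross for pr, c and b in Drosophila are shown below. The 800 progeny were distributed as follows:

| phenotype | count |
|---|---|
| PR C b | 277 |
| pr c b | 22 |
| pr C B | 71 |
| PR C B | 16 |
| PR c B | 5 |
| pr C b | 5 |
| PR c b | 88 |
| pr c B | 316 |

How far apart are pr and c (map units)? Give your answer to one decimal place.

The two most frequent reciprocal classes, pr c B and PR C b, are the parental types, so the F1 was pr c B / PR C b.
The two rarest classes, PR c B and pr C b, are the double crossovers. Comparing them with the parentals, only the pr allele has switched, so pr is the middle locus and the order is c – pr – b.
Crossovers in the c–pr interval produce the single-crossover classes pr C B and PR c b (71 + 88 = 159) plus the double crossovers (10).
RF(c–pr) = (159 + 10) / 800 = 169/800 = 0.2112 → 21.1 map units.

21.1 map units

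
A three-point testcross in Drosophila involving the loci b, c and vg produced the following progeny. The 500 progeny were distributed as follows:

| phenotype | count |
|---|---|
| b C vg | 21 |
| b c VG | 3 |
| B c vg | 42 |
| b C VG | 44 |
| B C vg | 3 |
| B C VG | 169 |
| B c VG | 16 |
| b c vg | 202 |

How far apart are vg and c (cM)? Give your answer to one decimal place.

8.6 cM

The two most frequent reciprocal classes, b c vg and B C VG, are the parental types, so the F1 was b c vg / B C VG.
The two rarest classes, b c VG and B C vg, are the double crossovers. Comparing them with the parentals, only the vg allele has switched, so vg is the middle locus and the order is b – vg – c.
Crossovers in the vg–c interval produce the single-crossover classes b C vg and B c VG (21 + 16 = 37) plus the double crossovers (6).
RF(vg–c) = (37 + 6) / 500 = 43/500 = 0.0860 → 8.6 cM.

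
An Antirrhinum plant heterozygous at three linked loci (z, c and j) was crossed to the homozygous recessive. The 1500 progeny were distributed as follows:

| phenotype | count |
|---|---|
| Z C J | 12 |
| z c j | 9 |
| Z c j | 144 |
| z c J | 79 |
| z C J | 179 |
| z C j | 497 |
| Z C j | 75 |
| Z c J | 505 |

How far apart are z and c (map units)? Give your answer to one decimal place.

11.7 map units

The two most frequent reciprocal classes, z C j and Z c J, are the parental types, so the F1 was z C j / Z c J.
The two rarest classes, z c j and Z C J, are the double crossovers. Comparing them with the parentals, only the c allele has switched, so c is the middle locus and the order is z – c – j.
Crossovers in the z–c interval produce the single-crossover classes Z C j and z c J (75 + 79 = 154) plus the double crossovers (21).
RF(z–c) = (154 + 21) / 1500 = 175/1500 = 0.1167 → 11.7 map units.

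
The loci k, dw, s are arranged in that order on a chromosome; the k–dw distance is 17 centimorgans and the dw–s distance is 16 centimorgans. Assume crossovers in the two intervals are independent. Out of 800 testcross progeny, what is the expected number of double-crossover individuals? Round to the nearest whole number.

22

Map distances give recombination frequencies of 0.170 and 0.160 for the two intervals.
With no interference, expected double-crossover frequency = 0.170 × 0.160 = 0.02720.
Expected number = 0.02720 × 800 = 21.76 ≈ 22.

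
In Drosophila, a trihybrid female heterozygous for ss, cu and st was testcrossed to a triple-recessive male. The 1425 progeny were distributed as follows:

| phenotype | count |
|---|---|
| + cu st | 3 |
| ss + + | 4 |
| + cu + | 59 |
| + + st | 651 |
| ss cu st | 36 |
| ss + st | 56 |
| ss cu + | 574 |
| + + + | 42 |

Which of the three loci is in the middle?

cu

The two most frequent reciprocal classes, ss cu + and + + st, are the parental types, so the F1 was ss cu + / + + st.
The two rarest classes, ss + + and + cu st, are the double crossovers. Comparing them with the parentals, only the cu allele has switched, so cu is the middle locus and the order is ss – cu – st.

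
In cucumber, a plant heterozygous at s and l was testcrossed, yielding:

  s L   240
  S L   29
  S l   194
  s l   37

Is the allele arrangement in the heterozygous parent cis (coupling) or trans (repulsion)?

trans

The two most frequent classes are S l (194) and s L (240); these are the parental (non-recombinant) types.
So the F1 carried S l on one chromosome and s L on the other — the recessive alleles are on opposite chromosomes (trans / repulsion).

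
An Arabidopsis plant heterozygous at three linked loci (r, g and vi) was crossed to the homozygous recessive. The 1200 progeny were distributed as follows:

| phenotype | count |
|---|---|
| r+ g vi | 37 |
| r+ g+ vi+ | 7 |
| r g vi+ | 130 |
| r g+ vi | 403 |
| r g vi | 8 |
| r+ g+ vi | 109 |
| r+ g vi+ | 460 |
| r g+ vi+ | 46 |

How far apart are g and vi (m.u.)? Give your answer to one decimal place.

8.2 m.u.

The two most frequent reciprocal classes, r+ g vi+ and r g+ vi, are the parental types, so the F1 was r+ g vi+ / r g+ vi.
The two rarest classes, r+ g+ vi+ and r g vi, are the double crossovers. Comparing them with the parentals, only the g allele has switched, so g is the middle locus and the order is r – g – vi.
Crossovers in the g–vi interval produce the single-crossover classes r+ g vi and r g+ vi+ (37 + 46 = 83) plus the double crossovers (15).
RF(g–vi) = (83 + 15) / 1200 = 98/1200 = 0.0817 → 8.2 m.u.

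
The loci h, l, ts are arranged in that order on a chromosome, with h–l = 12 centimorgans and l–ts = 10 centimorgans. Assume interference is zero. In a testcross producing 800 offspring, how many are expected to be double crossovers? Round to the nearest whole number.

Map distances give recombination frequencies of 0.120 and 0.100 for the two intervals.
With no interference, expected double-crossover frequency = 0.120 × 0.100 = 0.01200.
Expected number = 0.01200 × 800 = 9.60 ≈ 10.

10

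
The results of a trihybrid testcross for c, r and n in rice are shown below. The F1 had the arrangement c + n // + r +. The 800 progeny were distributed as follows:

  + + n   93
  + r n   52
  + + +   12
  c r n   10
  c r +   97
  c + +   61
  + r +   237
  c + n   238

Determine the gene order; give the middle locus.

r

The two rarest classes, c r n and + + +, are the double crossovers. Comparing them with the parentals, only the r allele has switched, so r is the middle locus and the order is n – r – c.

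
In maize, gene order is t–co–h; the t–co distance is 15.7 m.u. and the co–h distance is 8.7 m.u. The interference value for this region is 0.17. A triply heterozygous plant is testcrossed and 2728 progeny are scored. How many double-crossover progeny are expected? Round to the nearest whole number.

Map distances give recombination frequencies of 0.157 and 0.087 for the two intervals.
With interference 0.17 (so coincidence = 0.83), expected double-crossover frequency = 0.157 × 0.087 × 0.83 = 0.01134.
Expected number = 0.01134 × 2728 = 30.93 ≈ 31.

31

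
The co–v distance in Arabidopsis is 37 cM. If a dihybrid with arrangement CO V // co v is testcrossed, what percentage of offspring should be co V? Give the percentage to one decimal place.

18.5%

A map distance of 37 cM corresponds to a recombination frequency of 0.370.
The F1 is CO V / co v, so co V is a recombinant gamete class with expected frequency r/2 = 0.370/2 = 0.1850.
That is 0.1850 = 18.5% of the progeny.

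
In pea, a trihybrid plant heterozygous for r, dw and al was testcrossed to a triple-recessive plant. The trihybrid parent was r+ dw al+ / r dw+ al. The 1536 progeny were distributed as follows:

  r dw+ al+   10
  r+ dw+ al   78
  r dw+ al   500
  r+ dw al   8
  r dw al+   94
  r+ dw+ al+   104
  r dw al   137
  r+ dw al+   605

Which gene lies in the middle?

The two rarest classes, r+ dw al and r dw+ al+, are the double crossovers. Comparing them with the parentals, only the al allele has switched, so al is the middle locus and the order is dw – al – r.

al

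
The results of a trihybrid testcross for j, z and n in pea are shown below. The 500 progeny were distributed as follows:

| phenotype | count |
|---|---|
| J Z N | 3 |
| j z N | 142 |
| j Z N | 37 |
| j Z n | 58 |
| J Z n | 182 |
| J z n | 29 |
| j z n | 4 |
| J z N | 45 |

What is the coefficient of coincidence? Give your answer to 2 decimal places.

The two most frequent reciprocal classes, j z N and J Z n, are the parental types, so the F1 was j z N / J Z n.
The two rarest classes, j z n and J Z N, are the double crossovers. Comparing them with the parentals, only the n allele has switched, so n is the middle locus and the order is z – n – j.
z–n: (66 + 7)/500 = 0.1460; n–j: (103 + 7)/500 = 0.2200.
Expected DCO frequency = 0.1460 × 0.2200 ≈ 0.03212; observed = 7/500 ≈ 0.01400.
Coefficient of coincidence = 0.01400/0.03212 ≈ 0.44.

0.44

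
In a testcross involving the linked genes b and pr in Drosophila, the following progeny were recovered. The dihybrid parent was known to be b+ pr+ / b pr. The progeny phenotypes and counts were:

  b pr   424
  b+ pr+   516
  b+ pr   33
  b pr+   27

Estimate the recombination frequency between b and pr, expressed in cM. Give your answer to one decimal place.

The recombinant classes are b+ pr and b pr+: 33 + 27 = 60.
Recombination frequency = 60/1000 = 0.0600 ≈ 6.0%, i.e. 6.0 cM.

6.0 cM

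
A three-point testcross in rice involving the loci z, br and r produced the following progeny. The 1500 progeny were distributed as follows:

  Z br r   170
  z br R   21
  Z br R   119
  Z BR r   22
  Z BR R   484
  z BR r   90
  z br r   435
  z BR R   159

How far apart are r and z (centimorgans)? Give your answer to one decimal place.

24.8 centimorgans

The two most frequent reciprocal classes, Z BR R and z br r, are the parental types, so the F1 was Z BR R / z br r.
The two rarest classes, Z BR r and z br R, are the double crossovers. Comparing them with the parentals, only the r allele has switched, so r is the middle locus and the order is z – r – br.
Crossovers in the z–r interval produce the single-crossover classes z BR R and Z br r (159 + 170 = 329) plus the double crossovers (43).
RF(z–r) = (329 + 43) / 1500 = 372/1500 = 0.2480 → 24.8 centimorgans.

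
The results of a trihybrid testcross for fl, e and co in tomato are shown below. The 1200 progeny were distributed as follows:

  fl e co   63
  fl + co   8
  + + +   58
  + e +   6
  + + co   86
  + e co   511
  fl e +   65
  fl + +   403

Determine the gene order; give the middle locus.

co

The two most frequent reciprocal classes, fl + + and + e co, are the parental types, so the F1 was fl + + / + e co.
The two rarest classes, fl + co and + e +, are the double crossovers. Comparing them with the parentals, only the co allele has switched, so co is the middle locus and the order is e – co – fl.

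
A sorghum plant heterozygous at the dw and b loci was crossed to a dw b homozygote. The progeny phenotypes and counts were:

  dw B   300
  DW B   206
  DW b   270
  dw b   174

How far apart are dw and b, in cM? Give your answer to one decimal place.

40.0 cM

The two most frequent classes, DW b (270) and dw B (300), are the parental types, so the F1 was DW b / dw B.
The recombinant classes are DW B and dw b: 206 + 174 = 380.
Recombination frequency = 380/950 = 0.4000 ≈ 40.0%, i.e. 40.0 cM.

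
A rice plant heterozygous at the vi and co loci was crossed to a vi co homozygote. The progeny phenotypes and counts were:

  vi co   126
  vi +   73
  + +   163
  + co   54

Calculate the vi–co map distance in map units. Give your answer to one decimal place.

The two most frequent classes, + + (163) and vi co (126), are the parental types, so the F1 was + + / vi co.
The recombinant classes are + co and vi +: 54 + 73 = 127.
Recombination frequency = 127/416 = 0.3053 ≈ 30.5%, i.e. 30.5 map units.

30.5 map units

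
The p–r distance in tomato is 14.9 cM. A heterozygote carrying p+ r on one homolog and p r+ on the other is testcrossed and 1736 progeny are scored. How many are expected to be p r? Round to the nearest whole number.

A map distance of 14.9 cM corresponds to a recombination frequency of 0.149.
The F1 is p+ r / p r+, so p r is a recombinant gamete class with expected frequency r/2 = 0.149/2 = 0.0745.
Expected number = 0.0745 × 1736 = 129.33 ≈ 129.

129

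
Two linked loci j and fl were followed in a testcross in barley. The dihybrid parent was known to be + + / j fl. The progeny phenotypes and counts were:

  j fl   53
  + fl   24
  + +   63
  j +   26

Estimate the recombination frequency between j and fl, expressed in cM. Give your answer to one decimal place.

The recombinant classes are + fl and j +: 24 + 26 = 50.
Recombination frequency = 50/166 = 0.3012 ≈ 30.1%, i.e. 30.1 cM.

30.1 cM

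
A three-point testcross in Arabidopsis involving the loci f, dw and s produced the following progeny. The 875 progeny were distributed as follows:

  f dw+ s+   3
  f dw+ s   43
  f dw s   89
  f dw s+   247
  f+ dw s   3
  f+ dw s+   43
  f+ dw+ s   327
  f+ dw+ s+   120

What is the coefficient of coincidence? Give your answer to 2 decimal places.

The two most frequent reciprocal classes, f+ dw+ s and f dw s+, are the parental types, so the F1 was f+ dw+ s / f dw s+.
The two rarest classes, f+ dw s and f dw+ s+, are the double crossovers. Comparing them with the parentals, only the dw allele has switched, so dw is the middle locus and the order is s – dw – f.
s–dw: (209 + 6)/875 = 0.2457; dw–f: (86 + 6)/875 = 0.1051.
Expected DCO frequency = 0.2457 × 0.1051 ≈ 0.02582; observed = 6/875 ≈ 0.00686.
Coefficient of coincidence = 0.00686/0.02582 ≈ 0.27.

0.27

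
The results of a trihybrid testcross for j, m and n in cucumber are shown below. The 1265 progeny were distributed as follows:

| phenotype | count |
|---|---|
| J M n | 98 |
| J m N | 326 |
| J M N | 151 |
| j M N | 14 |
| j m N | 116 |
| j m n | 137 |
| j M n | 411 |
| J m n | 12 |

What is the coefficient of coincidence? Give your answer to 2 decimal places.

0.44

The two most frequent reciprocal classes, j M n and J m N, are the parental types, so the F1 was j M n / J m N.
The two rarest classes, j M N and J m n, are the double crossovers. Comparing them with the parentals, only the n allele has switched, so n is the middle locus and the order is m – n – j.
m–n: (288 + 26)/1265 = 0.2482; n–j: (214 + 26)/1265 = 0.1897.
Expected DCO frequency = 0.2482 × 0.1897 ≈ 0.04708; observed = 26/1265 ≈ 0.02055.
Coefficient of coincidence = 0.02055/0.04708 ≈ 0.44.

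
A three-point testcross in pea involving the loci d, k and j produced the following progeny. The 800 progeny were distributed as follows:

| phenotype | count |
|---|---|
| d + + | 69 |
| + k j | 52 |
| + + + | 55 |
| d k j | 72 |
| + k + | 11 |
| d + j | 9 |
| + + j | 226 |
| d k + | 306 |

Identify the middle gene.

The two most frequent reciprocal classes, d k + and + + j, are the parental types, so the F1 was d k + / + + j.
The two rarest classes, + k + and d + j, are the double crossovers. Comparing them with the parentals, only the d allele has switched, so d is the middle locus and the order is j – d – k.

d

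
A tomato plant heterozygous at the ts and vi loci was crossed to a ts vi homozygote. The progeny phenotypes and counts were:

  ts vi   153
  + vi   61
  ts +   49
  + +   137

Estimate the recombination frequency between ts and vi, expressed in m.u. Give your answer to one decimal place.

27.5 m.u.

The two most frequent classes, + + (137) and ts vi (153), are the parental types, so the F1 was + + / ts vi.
The recombinant classes are + vi and ts +: 61 + 49 = 110.
Recombination frequency = 110/400 = 0.2750 ≈ 27.5%, i.e. 27.5 m.u.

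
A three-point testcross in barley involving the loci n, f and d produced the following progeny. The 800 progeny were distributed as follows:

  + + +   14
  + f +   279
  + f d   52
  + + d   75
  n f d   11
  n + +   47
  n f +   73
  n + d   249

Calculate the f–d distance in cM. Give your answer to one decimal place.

15.5 cM

The two most frequent reciprocal classes, n + d and + f +, are the parental types, so the F1 was n + d / + f +.
The two rarest classes, n f d and + + +, are the double crossovers. Comparing them with the parentals, only the f allele has switched, so f is the middle locus and the order is d – f – n.
Crossovers in the d–f interval produce the single-crossover classes n + + and + f d (47 + 52 = 99) plus the double crossovers (25).
RF(d–f) = (99 + 25) / 800 = 124/800 = 0.1550 → 15.5 cM.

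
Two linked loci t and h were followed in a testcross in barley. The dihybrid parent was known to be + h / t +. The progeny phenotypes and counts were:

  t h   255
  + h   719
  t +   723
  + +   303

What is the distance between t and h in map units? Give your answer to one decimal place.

27.9 map units

The recombinant classes are + + and t h: 303 + 255 = 558.
Recombination frequency = 558/2000 = 0.2790 ≈ 27.9%, i.e. 27.9 map units.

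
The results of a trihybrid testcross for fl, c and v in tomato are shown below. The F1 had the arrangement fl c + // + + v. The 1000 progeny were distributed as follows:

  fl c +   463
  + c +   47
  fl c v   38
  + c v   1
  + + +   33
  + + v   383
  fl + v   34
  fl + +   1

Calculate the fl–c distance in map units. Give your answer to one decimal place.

8.3 map units

The two rarest classes, fl + + and + c v, are the double crossovers. Comparing them with the parentals, only the c allele has switched, so c is the middle locus and the order is v – c – fl.
Crossovers in the c–fl interval produce the single-crossover classes + c + and fl + v (47 + 34 = 81) plus the double crossovers (2).
RF(c–fl) = (81 + 2) / 1000 = 83/1000 = 0.0830 → 8.3 map units.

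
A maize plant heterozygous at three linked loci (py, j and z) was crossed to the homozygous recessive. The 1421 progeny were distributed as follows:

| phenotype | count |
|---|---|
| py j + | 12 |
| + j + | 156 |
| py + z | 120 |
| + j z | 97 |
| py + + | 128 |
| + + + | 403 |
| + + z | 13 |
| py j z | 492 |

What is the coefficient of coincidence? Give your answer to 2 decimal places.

The two most frequent reciprocal classes, py j z and + + +, are the parental types, so the F1 was py j z / + + +.
The two rarest classes, py j + and + + z, are the double crossovers. Comparing them with the parentals, only the z allele has switched, so z is the middle locus and the order is py – z – j.
py–z: (225 + 25)/1421 = 0.1759; z–j: (276 + 25)/1421 = 0.2118.
Expected DCO frequency = 0.1759 × 0.2118 ≈ 0.03726; observed = 25/1421 ≈ 0.01759.
Coefficient of coincidence = 0.01759/0.03726 ≈ 0.47.

0.47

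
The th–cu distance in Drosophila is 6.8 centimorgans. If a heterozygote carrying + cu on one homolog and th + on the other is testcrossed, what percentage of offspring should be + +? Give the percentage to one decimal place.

A map distance of 6.8 centimorgans corresponds to a recombination frequency of 0.068.
The F1 is + cu / th +, so + + is a recombinant gamete class with expected frequency r/2 = 0.068/2 = 0.0340.
That is 0.0340 = 3.4% of the progeny.

3.4%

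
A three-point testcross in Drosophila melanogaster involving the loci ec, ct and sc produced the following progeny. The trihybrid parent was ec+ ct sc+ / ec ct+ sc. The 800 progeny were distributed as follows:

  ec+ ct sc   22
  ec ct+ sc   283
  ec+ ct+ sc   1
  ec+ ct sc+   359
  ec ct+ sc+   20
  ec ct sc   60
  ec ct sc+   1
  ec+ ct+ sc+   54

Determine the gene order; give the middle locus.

The two rarest classes, ec ct sc+ and ec+ ct+ sc, are the double crossovers. Comparing them with the parentals, only the ec allele has switched, so ec is the middle locus and the order is sc – ec – ct.

ec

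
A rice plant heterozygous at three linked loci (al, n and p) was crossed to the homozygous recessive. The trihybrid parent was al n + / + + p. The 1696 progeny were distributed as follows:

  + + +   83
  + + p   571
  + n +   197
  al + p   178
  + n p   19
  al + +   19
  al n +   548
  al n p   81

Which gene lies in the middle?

n

The two rarest classes, al + + and + n p, are the double crossovers. Comparing them with the parentals, only the n allele has switched, so n is the middle locus and the order is al – n – p.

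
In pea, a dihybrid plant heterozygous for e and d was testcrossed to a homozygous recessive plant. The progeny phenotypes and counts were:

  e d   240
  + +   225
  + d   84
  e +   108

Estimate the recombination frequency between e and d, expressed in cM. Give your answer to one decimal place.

29.2 cM

The two most frequent classes, + + (225) and e d (240), are the parental types, so the F1 was + + / e d.
The recombinant classes are + d and e +: 84 + 108 = 192.
Recombination frequency = 192/657 = 0.2922 ≈ 29.2%, i.e. 29.2 cM.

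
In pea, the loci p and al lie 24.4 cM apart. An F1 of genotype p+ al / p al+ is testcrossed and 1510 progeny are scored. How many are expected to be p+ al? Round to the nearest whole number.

571

A map distance of 24.4 cM corresponds to a recombination frequency of 0.244.
The F1 is p+ al / p al+, so p+ al is a parental gamete class with expected frequency (1 − r)/2 = 0.756/2 = 0.3780.
Expected number = 0.3780 × 1510 = 570.78 ≈ 571.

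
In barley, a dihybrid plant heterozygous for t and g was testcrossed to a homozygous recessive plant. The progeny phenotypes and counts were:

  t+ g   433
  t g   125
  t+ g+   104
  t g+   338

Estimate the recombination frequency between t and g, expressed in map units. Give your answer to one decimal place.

22.9 map units

The two most frequent classes, t+ g (433) and t g+ (338), are the parental types, so the F1 was t+ g / t g+.
The recombinant classes are t+ g+ and t g: 104 + 125 = 229.
Recombination frequency = 229/1000 = 0.2290 ≈ 22.9%, i.e. 22.9 map units.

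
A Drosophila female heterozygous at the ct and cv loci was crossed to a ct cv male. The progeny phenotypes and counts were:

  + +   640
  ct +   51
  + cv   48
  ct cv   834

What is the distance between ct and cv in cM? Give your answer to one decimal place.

The two most frequent classes, + + (640) and ct cv (834), are the parental types, so the F1 was + + / ct cv.
The recombinant classes are + cv and ct +: 48 + 51 = 99.
Recombination frequency = 99/1573 = 0.0629 ≈ 6.3%, i.e. 6.3 cM.

6.3 cM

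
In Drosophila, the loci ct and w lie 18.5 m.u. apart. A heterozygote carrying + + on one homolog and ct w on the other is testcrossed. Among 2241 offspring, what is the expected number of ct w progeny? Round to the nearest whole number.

913

A map distance of 18.5 m.u. corresponds to a recombination frequency of 0.185.
The F1 is + + / ct w, so ct w is a parental gamete class with expected frequency (1 − r)/2 = 0.815/2 = 0.4075.
Expected number = 0.4075 × 2241 = 913.21 ≈ 913.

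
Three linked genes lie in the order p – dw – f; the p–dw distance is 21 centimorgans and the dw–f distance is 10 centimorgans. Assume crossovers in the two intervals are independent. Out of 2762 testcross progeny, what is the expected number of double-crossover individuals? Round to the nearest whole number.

Map distances give recombination frequencies of 0.210 and 0.100 for the two intervals.
With no interference, expected double-crossover frequency = 0.210 × 0.100 = 0.02100.
Expected number = 0.02100 × 2762 = 58.00 ≈ 58.

58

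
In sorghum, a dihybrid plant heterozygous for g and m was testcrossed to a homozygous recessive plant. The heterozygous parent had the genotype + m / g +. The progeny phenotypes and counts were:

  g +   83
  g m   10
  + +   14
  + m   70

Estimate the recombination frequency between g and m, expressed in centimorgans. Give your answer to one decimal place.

13.6 centimorgans

The recombinant classes are + + and g m: 14 + 10 = 24.
Recombination frequency = 24/177 = 0.1356 ≈ 13.6%, i.e. 13.6 centimorgans.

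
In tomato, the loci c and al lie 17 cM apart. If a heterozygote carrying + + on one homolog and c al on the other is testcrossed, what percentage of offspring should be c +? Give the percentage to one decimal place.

8.5%

A map distance of 17 cM corresponds to a recombination frequency of 0.170.
The F1 is + + / c al, so c + is a recombinant gamete class with expected frequency r/2 = 0.170/2 = 0.0850.
That is 0.0850 = 8.5% of the progeny.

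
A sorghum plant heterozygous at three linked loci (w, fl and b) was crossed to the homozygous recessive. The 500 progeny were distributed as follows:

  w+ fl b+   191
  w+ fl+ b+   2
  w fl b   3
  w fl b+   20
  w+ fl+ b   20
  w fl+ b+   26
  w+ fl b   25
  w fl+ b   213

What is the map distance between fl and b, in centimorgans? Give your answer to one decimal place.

The two most frequent reciprocal classes, w+ fl b+ and w fl+ b, are the parental types, so the F1 was w+ fl b+ / w fl+ b.
The two rarest classes, w+ fl+ b+ and w fl b, are the double crossovers. Comparing them with the parentals, only the fl allele has switched, so fl is the middle locus and the order is w – fl – b.
Crossovers in the fl–b interval produce the single-crossover classes w+ fl b and w fl+ b+ (25 + 26 = 51) plus the double crossovers (5).
RF(fl–b) = (51 + 5) / 500 = 56/500 = 0.1120 → 11.2 centimorgans.

11.2 centimorgans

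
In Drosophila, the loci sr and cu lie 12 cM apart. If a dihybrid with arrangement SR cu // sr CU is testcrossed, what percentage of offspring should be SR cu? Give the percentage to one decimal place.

A map distance of 12 cM corresponds to a recombination frequency of 0.120.
The F1 is SR cu / sr CU, so SR cu is a parental gamete class with expected frequency (1 − r)/2 = 0.880/2 = 0.4400.
That is 0.4400 = 44.0% of the progeny.

44.0%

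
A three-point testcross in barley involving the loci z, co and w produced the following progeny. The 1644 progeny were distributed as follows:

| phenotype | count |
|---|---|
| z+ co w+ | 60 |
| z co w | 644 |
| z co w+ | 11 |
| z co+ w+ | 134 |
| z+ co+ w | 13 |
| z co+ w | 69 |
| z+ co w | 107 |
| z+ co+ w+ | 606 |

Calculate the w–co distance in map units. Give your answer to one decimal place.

The two most frequent reciprocal classes, z co w and z+ co+ w+, are the parental types, so the F1 was z co w / z+ co+ w+.
The two rarest classes, z co w+ and z+ co+ w, are the double crossovers. Comparing them with the parentals, only the w allele has switched, so w is the middle locus and the order is z – w – co.
Crossovers in the w–co interval produce the single-crossover classes z co+ w and z+ co w+ (69 + 60 = 129) plus the double crossovers (24).
RF(w–co) = (129 + 24) / 1644 = 153/1644 = 0.0931 → 9.3 map units.

9.3 map units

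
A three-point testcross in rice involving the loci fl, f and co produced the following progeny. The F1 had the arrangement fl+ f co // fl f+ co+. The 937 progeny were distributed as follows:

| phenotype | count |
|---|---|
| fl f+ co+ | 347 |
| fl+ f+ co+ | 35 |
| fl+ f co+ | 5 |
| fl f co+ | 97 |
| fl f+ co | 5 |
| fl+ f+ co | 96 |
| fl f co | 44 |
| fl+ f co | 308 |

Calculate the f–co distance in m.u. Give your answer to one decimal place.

21.7 m.u.

The two rarest classes, fl+ f co+ and fl f+ co, are the double crossovers. Comparing them with the parentals, only the co allele has switched, so co is the middle locus and the order is fl – co – f.
Crossovers in the co–f interval produce the single-crossover classes fl+ f+ co and fl f co+ (96 + 97 = 193) plus the double crossovers (10).
RF(co–f) = (193 + 10) / 937 = 203/937 = 0.2166 → 21.7 m.u.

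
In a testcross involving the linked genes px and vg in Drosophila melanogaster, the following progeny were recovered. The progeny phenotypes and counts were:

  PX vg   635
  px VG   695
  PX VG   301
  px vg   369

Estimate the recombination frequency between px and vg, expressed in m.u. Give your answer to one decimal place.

The two most frequent classes, PX vg (635) and px VG (695), are the parental types, so the F1 was PX vg / px VG.
The recombinant classes are PX VG and px vg: 301 + 369 = 670.
Recombination frequency = 670/2000 = 0.3350 ≈ 33.5%, i.e. 33.5 m.u.

33.5 m.u.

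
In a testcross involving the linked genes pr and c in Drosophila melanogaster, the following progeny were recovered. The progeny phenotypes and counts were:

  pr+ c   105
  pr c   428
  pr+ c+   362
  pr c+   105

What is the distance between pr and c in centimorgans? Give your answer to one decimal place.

21.0 centimorgans

The two most frequent classes, pr+ c+ (362) and pr c (428), are the parental types, so the F1 was pr+ c+ / pr c.
The recombinant classes are pr+ c and pr c+: 105 + 105 = 210.
Recombination frequency = 210/1000 = 0.2100 ≈ 21.0%, i.e. 21.0 centimorgans.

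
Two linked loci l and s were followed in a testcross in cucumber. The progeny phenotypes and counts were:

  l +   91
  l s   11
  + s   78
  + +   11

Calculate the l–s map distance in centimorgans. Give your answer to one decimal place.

11.5 centimorgans

The two most frequent classes, + s (78) and l + (91), are the parental types, so the F1 was + s / l +.
The recombinant classes are + + and l s: 11 + 11 = 22.
Recombination frequency = 22/191 = 0.1152 ≈ 11.5%, i.e. 11.5 centimorgans.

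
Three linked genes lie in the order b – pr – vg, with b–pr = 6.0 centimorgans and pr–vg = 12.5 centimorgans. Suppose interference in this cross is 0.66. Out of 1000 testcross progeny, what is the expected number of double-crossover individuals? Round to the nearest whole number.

Map distances give recombination frequencies of 0.060 and 0.125 for the two intervals.
With interference 0.66 (so coincidence = 0.34), expected double-crossover frequency = 0.060 × 0.125 × 0.34 = 0.00255.
Expected number = 0.00255 × 1000 = 2.55 ≈ 3.

3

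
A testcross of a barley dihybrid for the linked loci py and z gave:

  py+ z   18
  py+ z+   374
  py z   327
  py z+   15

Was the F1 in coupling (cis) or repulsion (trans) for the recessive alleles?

cis

The two most frequent classes are py+ z+ (374) and py z (327); these are the parental (non-recombinant) types.
So the F1 carried py+ z+ on one chromosome and py z on the other — the recessive alleles are on the same chromosome (cis / coupling).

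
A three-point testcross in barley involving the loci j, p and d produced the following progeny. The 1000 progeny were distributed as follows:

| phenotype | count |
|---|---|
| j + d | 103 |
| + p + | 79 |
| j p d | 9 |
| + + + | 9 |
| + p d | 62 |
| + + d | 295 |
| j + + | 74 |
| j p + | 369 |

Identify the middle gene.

d

The two most frequent reciprocal classes, + + d and j p +, are the parental types, so the F1 was + + d / j p +.
The two rarest classes, + + + and j p d, are the double crossovers. Comparing them with the parentals, only the d allele has switched, so d is the middle locus and the order is j – d – p.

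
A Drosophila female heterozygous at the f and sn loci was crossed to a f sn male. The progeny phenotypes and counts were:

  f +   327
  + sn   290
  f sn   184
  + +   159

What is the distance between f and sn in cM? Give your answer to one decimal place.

The two most frequent classes, + sn (290) and f + (327), are the parental types, so the F1 was + sn / f +.
The recombinant classes are + + and f sn: 159 + 184 = 343.
Recombination frequency = 343/960 = 0.3573 ≈ 35.7%, i.e. 35.7 cM.

35.7 cM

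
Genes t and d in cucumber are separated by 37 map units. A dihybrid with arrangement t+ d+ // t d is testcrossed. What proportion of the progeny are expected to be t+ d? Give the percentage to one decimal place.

18.5%

A map distance of 37 map units corresponds to a recombination frequency of 0.370.
The F1 is t+ d+ / t d, so t+ d is a recombinant gamete class with expected frequency r/2 = 0.370/2 = 0.1850.
That is 0.1850 = 18.5% of the progeny.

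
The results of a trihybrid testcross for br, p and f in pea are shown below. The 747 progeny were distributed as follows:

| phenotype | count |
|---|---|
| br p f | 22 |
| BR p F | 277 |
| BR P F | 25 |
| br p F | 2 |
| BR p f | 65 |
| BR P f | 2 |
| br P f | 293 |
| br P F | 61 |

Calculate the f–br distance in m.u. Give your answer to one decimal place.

The two most frequent reciprocal classes, BR p F and br P f, are the parental types, so the F1 was BR p F / br P f.
The two rarest classes, br p F and BR P f, are the double crossovers. Comparing them with the parentals, only the br allele has switched, so br is the middle locus and the order is f – br – p.
Crossovers in the f–br interval produce the single-crossover classes BR p f and br P F (65 + 61 = 126) plus the double crossovers (4).
RF(f–br) = (126 + 4) / 747 = 130/747 = 0.1740 → 17.4 m.u.

17.4 m.u.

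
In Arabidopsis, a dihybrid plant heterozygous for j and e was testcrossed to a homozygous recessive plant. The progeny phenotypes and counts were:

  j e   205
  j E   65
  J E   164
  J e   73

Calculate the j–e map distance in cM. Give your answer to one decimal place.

The two most frequent classes, J E (164) and j e (205), are the parental types, so the F1 was J E / j e.
The recombinant classes are J e and j E: 73 + 65 = 138.
Recombination frequency = 138/507 = 0.2722 ≈ 27.2%, i.e. 27.2 cM.

27.2 cM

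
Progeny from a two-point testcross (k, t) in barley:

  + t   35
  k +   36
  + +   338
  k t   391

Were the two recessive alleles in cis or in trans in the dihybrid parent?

The two most frequent classes are + + (338) and k t (391); these are the parental (non-recombinant) types.
So the F1 carried + + on one chromosome and k t on the other — the recessive alleles are on the same chromosome (cis / coupling).

cis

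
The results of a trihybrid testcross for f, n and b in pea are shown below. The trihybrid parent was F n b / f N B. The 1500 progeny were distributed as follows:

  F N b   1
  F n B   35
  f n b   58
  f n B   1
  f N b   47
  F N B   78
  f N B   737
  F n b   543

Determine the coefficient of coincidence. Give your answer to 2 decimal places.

0.26

The two rarest classes, F N b and f n B, are the double crossovers. Comparing them with the parentals, only the n allele has switched, so n is the middle locus and the order is b – n – f.
b–n: (82 + 2)/1500 = 0.0560; n–f: (136 + 2)/1500 = 0.0920.
Expected DCO frequency = 0.0560 × 0.0920 ≈ 0.00515; observed = 2/1500 ≈ 0.00133.
Coefficient of coincidence = 0.00133/0.00515 ≈ 0.26.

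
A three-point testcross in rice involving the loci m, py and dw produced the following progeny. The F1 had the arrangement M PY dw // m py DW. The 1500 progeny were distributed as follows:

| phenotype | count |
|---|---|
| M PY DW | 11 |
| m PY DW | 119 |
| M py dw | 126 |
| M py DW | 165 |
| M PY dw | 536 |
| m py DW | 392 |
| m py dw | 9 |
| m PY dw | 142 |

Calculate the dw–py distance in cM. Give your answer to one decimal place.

17.7 cM

The two rarest classes, M PY DW and m py dw, are the double crossovers. Comparing them with the parentals, only the dw allele has switched, so dw is the middle locus and the order is m – dw – py.
Crossovers in the dw–py interval produce the single-crossover classes M py dw and m PY DW (126 + 119 = 245) plus the double crossovers (20).
RF(dw–py) = (245 + 20) / 1500 = 265/1500 = 0.1767 → 17.7 cM.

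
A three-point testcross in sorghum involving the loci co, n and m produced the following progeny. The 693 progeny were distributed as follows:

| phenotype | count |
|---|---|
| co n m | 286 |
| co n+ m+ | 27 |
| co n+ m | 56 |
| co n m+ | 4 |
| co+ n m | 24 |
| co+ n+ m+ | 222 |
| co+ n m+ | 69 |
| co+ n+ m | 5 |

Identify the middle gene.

The two most frequent reciprocal classes, co+ n+ m+ and co n m, are the parental types, so the F1 was co+ n+ m+ / co n m.
The two rarest classes, co+ n+ m and co n m+, are the double crossovers. Comparing them with the parentals, only the m allele has switched, so m is the middle locus and the order is n – m – co.

m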